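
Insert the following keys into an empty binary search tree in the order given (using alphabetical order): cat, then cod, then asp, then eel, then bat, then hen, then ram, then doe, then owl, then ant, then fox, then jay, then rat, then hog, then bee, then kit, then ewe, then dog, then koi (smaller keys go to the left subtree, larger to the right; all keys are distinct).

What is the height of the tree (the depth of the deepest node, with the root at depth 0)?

Insert cat: tree is empty, so cat becomes the root.
Insert cod: cod > cat → go right. Place as right child of cat.
Insert asp: asp < cat → go left. Place as left child of cat.
Insert eel: eel > cat → go right; eel > cod → go right. Place as right child of cod.
Insert bat: bat < cat → go left; bat > asp → go right. Place as right child of asp.
Insert hen: hen > cat → go right; hen > cod → go right; hen > eel → go right. Place as right child of eel.
Insert ram: ram > cat → go right; ram > cod → go right; ram > eel → go right; ram > hen → go right. Place as right child of hen.
Insert doe: doe > cat → go right; doe > cod → go right; doe < eel → go left. Place as left child of eel.
Insert owl: owl > cat → go right; owl > cod → go right; owl > eel → go right; owl > hen → go right; owl < ram → go left. Place as left child of ram.
Insert ant: ant < cat → go left; ant < asp → go left. Place as left child of asp.
Insert fox: fox > cat → go right; fox > cod → go right; fox > eel → go right; fox < hen → go left. Place as left child of hen.
Insert jay: jay > cat → go right; jay > cod → go right; jay > eel → go right; jay > hen → go right; jay < ram → go left; jay < owl → go left. Place as left child of owl.
Insert rat: rat > cat → go right; rat > cod → go right; rat > eel → go right; rat > hen → go right; rat > ram → go right. Place as right child of ram.
Insert hog: hog > cat → go right; hog > cod → go right; hog > eel → go right; hog > hen → go right; hog < ram → go left; hog < owl → go left; hog < jay → go left. Place as left child of jay.
Insert bee: bee < cat → go left; bee > asp → go right; bee > bat → go right. Place as right child of bat.
Insert kit: kit > cat → go right; kit > cod → go right; kit > eel → go right; kit > hen → go right; kit < ram → go left; kit < owl → go left; kit > jay → go right. Place as right child of jay.
Insert ewe: ewe > cat → go right; ewe > cod → go right; ewe > eel → go right; ewe < hen → go left; ewe < fox → go left. Place as left child of fox.
Insert dog: dog > cat → go right; dog > cod → go right; dog < eel → go left; dog > doe → go right. Place as right child of doe.
Insert koi: koi > cat → go right; koi > cod → go right; koi > eel → go right; koi > hen → go right; koi < ram → go left; koi < owl → go left; koi > jay → go right; koi > kit → go right. Place as right child of kit.

The deepest node is koi at depth 8.

8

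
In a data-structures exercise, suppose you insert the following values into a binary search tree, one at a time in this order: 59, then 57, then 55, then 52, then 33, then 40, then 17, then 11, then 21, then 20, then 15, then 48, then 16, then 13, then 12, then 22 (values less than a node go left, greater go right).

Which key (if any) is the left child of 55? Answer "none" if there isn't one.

Insert 59: tree is empty, so 59 becomes the root.
Insert 57: 57 < 59 → go left. Place as left child of 59.
Insert 55: 55 < 59 → go left; 55 < 57 → go left. Place as left child of 57.
Insert 52: 52 < 59 → go left; 52 < 57 → go left; 52 < 55 → go left. Place as left child of 55.
Insert 33: 33 < 59 → go left; 33 < 57 → go left; 33 < 55 → go left; 33 < 52 → go left. Place as left child of 52.
Insert 40: 40 < 59 → go left; 40 < 57 → go left; 40 < 55 → go left; 40 < 52 → go left; 40 > 33 → go right. Place as right child of 33.
Insert 17: 17 < 59 → go left; 17 < 57 → go left; 17 < 55 → go left; 17 < 52 → go left; 17 < 33 → go left. Place as left child of 33.
Insert 11: 11 < 59 → go left; 11 < 57 → go left; 11 < 55 → go left; 11 < 52 → go left; 11 < 33 → go left; 11 < 17 → go left. Place as left child of 17.
Insert 21: 21 < 59 → go left; 21 < 57 → go left; 21 < 55 → go left; 21 < 52 → go left; 21 < 33 → go left; 21 > 17 → go right. Place as right child of 17.
Insert 20: 20 < 59 → go left; 20 < 57 → go left; 20 < 55 → go left; 20 < 52 → go left; 20 < 33 → go left; 20 > 17 → go right; 20 < 21 → go left. Place as left child of 21.
Insert 15: 15 < 59 → go left; 15 < 57 → go left; 15 < 55 → go left; 15 < 52 → go left; 15 < 33 → go left; 15 < 17 → go left; 15 > 11 → go right. Place as right child of 11.
Insert 48: 48 < 59 → go left; 48 < 57 → go left; 48 < 55 → go left; 48 < 52 → go left; 48 > 33 → go right; 48 > 40 → go right. Place as right child of 40.
Insert 16: 16 < 59 → go left; 16 < 57 → go left; 16 < 55 → go left; 16 < 52 → go left; 16 < 33 → go left; 16 < 17 → go left; 16 > 11 → go right; 16 > 15 → go right. Place as right child of 15.
Insert 13: 13 < 59 → go left; 13 < 57 → go left; 13 < 55 → go left; 13 < 52 → go left; 13 < 33 → go left; 13 < 17 → go left; 13 > 11 → go right; 13 < 15 → go left. Place as left child of 15.
Insert 12: 12 < 59 → go left; 12 < 57 → go left; 12 < 55 → go left; 12 < 52 → go left; 12 < 33 → go left; 12 < 17 → go left; 12 > 11 → go right; 12 < 15 → go left; 12 < 13 → go left. Place as left child of 13.
Insert 22: 22 < 59 → go left; 22 < 57 → go left; 22 < 55 → go left; 22 < 52 → go left; 22 < 33 → go left; 22 > 17 → go right; 22 > 21 → go right. Place as right child of 21.

52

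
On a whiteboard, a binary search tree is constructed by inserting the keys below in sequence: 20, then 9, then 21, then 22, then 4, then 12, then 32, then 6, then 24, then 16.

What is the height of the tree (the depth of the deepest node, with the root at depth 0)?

4

20: root
9: left child of 20 (depth 1)
21: right child of 20 (depth 1)
22: right child of 21 (depth 2)
4: left child of 9 (depth 2)
12: right child of 9 (depth 2)
32: right child of 22 (depth 3)
6: right child of 4 (depth 3)
24: left child of 32 (depth 4)
16: right child of 12 (depth 3)

The deepest node is 24 at depth 4.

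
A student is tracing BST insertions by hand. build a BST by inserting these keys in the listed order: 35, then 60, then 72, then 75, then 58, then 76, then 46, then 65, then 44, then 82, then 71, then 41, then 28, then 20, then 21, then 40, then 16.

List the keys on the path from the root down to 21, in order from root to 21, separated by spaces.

35: root
60: right child of 35 (depth 1)
72: right child of 60 (depth 2)
75: right child of 72 (depth 3)
58: left child of 60 (depth 2)
76: right child of 75 (depth 4)
46: left child of 58 (depth 3)
65: left child of 72 (depth 3)
44: left child of 46 (depth 4)
82: right child of 76 (depth 5)
71: right child of 65 (depth 4)
41: left child of 44 (depth 5)
28: left child of 35 (depth 1)
20: left child of 28 (depth 2)
21: right child of 20 (depth 3)
40: left child of 41 (depth 6)
16: left child of 20 (depth 3)

35 28 20 21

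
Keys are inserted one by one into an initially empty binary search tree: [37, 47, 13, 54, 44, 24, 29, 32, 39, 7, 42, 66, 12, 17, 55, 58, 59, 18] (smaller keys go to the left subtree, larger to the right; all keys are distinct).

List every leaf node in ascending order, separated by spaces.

37: root
47: right child of 37 (depth 1)
13: left child of 37 (depth 1)
54: right child of 47 (depth 2)
44: left child of 47 (depth 2)
24: right child of 13 (depth 2)
29: right child of 24 (depth 3)
32: right child of 29 (depth 4)
39: left child of 44 (depth 3)
7: left child of 13 (depth 2)
42: right child of 39 (depth 4)
66: right child of 54 (depth 3)
12: right child of 7 (depth 3)
17: left child of 24 (depth 3)
55: left child of 66 (depth 4)
58: right child of 55 (depth 5)
59: right child of 58 (depth 6)
18: right child of 17 (depth 4)

12 18 32 42 59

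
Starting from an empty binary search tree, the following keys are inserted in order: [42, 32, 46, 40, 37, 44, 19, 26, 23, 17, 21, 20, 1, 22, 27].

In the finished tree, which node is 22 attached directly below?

42: root
32: left child of 42 (depth 1)
46: right child of 42 (depth 1)
40: right child of 32 (depth 2)
37: left child of 40 (depth 3)
44: left child of 46 (depth 2)
19: left child of 32 (depth 2)
26: right child of 19 (depth 3)
23: left child of 26 (depth 4)
17: left child of 19 (depth 3)
21: left child of 23 (depth 5)
20: left child of 21 (depth 6)
1: left child of 17 (depth 4)
22: right child of 21 (depth 6)
27: right child of 26 (depth 4)

21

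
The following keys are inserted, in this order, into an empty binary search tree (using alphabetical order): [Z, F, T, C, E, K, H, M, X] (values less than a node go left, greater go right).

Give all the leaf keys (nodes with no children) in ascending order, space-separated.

E H M X

Z: root
F: left child of Z (depth 1)
T: right child of F (depth 2)
C: left child of F (depth 2)
E: right child of C (depth 3)
K: left child of T (depth 3)
H: left child of K (depth 4)
M: right child of K (depth 4)
X: right child of T (depth 3)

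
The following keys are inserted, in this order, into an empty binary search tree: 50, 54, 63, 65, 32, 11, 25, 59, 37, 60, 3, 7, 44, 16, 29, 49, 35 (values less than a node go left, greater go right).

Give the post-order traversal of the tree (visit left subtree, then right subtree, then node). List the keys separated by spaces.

7 3 16 29 25 11 35 49 44 37 32 60 59 65 63 54 50

Resulting structure (node: left, right):
  50: L=32, R=54
  54: L=–, R=63
  63: L=59, R=65
  65: L=–, R=–
  32: L=11, R=37
  11: L=3, R=25
  25: L=16, R=29
  59: L=–, R=60
  37: L=35, R=44
  60: L=–, R=–
  3: L=–, R=7
  7: L=–, R=–
  44: L=–, R=49
  16: L=–, R=–
  29: L=–, R=–
  49: L=–, R=–
  35: L=–, R=–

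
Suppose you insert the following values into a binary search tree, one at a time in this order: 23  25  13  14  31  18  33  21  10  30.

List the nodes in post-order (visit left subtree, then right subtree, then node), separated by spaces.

Resulting structure (node: left, right):
  23: L=13, R=25
  25: L=–, R=31
  13: L=10, R=14
  14: L=–, R=18
  31: L=30, R=33
  18: L=–, R=21
  33: L=–, R=–
  21: L=–, R=–
  10: L=–, R=–
  30: L=–, R=–

10 21 18 14 13 30 33 31 25 23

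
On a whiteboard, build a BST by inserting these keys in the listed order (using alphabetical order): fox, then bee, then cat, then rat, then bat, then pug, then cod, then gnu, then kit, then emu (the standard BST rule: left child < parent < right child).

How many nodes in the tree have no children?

Resulting structure (node: left, right):
  fox: L=bee, R=rat
  bee: L=bat, R=cat
  cat: L=–, R=cod
  rat: L=pug, R=–
  bat: L=–, R=–
  pug: L=gnu, R=–
  cod: L=–, R=emu
  gnu: L=–, R=kit
  kit: L=–, R=–
  emu: L=–, R=–

Leaves: bat, emu, kit — 3 in total.

3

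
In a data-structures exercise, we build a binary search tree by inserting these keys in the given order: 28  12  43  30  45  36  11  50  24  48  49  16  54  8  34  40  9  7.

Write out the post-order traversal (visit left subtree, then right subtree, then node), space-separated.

7 9 8 11 16 24 12 34 40 36 30 49 48 54 50 45 43 28

Insert 28: tree is empty, so 28 becomes the root.
Insert 12: 12 < 28 → go left. Place as left child of 28.
Insert 43: 43 > 28 → go right. Place as right child of 28.
Insert 30: 30 > 28 → go right; 30 < 43 → go left. Place as left child of 43.
Insert 45: 45 > 28 → go right; 45 > 43 → go right. Place as right child of 43.
Insert 36: 36 > 28 → go right; 36 < 43 → go left; 36 > 30 → go right. Place as right child of 30.
Insert 11: 11 < 28 → go left; 11 < 12 → go left. Place as left child of 12.
Insert 50: 50 > 28 → go right; 50 > 43 → go right; 50 > 45 → go right. Place as right child of 45.
Insert 24: 24 < 28 → go left; 24 > 12 → go right. Place as right child of 12.
Insert 48: 48 > 28 → go right; 48 > 43 → go right; 48 > 45 → go right; 48 < 50 → go left. Place as left child of 50.
Insert 49: 49 > 28 → go right; 49 > 43 → go right; 49 > 45 → go right; 49 < 50 → go left; 49 > 48 → go right. Place as right child of 48.
Insert 16: 16 < 28 → go left; 16 > 12 → go right; 16 < 24 → go left. Place as left child of 24.
Insert 54: 54 > 28 → go right; 54 > 43 → go right; 54 > 45 → go right; 54 > 50 → go right. Place as right child of 50.
Insert 8: 8 < 28 → go left; 8 < 12 → go left; 8 < 11 → go left. Place as left child of 11.
Insert 34: 34 > 28 → go right; 34 < 43 → go left; 34 > 30 → go right; 34 < 36 → go left. Place as left child of 36.
Insert 40: 40 > 28 → go right; 40 < 43 → go left; 40 > 30 → go right; 40 > 36 → go right. Place as right child of 36.
Insert 9: 9 < 28 → go left; 9 < 12 → go left; 9 < 11 → go left; 9 > 8 → go right. Place as right child of 8.
Insert 7: 7 < 28 → go left; 7 < 12 → go left; 7 < 11 → go left; 7 < 8 → go left. Place as left child of 8.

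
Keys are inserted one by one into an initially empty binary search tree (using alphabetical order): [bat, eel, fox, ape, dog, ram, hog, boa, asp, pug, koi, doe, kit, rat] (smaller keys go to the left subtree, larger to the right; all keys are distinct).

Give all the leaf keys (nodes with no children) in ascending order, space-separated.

Insert bat: tree is empty, so bat becomes the root.
Insert eel: eel > bat → go right. Place as right child of bat.
Insert fox: fox > bat → go right; fox > eel → go right. Place as right child of eel.
Insert ape: ape < bat → go left. Place as left child of bat.
Insert dog: dog > bat → go right; dog < eel → go left. Place as left child of eel.
Insert ram: ram > bat → go right; ram > eel → go right; ram > fox → go right. Place as right child of fox.
Insert hog: hog > bat → go right; hog > eel → go right; hog > fox → go right; hog < ram → go left. Place as left child of ram.
Insert boa: boa > bat → go right; boa < eel → go left; boa < dog → go left. Place as left child of dog.
Insert asp: asp < bat → go left; asp > ape → go right. Place as right child of ape.
Insert pug: pug > bat → go right; pug > eel → go right; pug > fox → go right; pug < ram → go left; pug > hog → go right. Place as right child of hog.
Insert koi: koi > bat → go right; koi > eel → go right; koi > fox → go right; koi < ram → go left; koi > hog → go right; koi < pug → go left. Place as left child of pug.
Insert doe: doe > bat → go right; doe < eel → go left; doe < dog → go left; doe > boa → go right. Place as right child of boa.
Insert kit: kit > bat → go right; kit > eel → go right; kit > fox → go right; kit < ram → go left; kit > hog → go right; kit < pug → go left; kit < koi → go left. Place as left child of koi.
Insert rat: rat > bat → go right; rat > eel → go right; rat > fox → go right; rat > ram → go right. Place as right child of ram.

asp doe kit rat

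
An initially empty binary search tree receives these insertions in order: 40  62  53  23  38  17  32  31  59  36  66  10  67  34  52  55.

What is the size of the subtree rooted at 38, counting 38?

40: root
62: right child of 40 (depth 1)
53: left child of 62 (depth 2)
23: left child of 40 (depth 1)
38: right child of 23 (depth 2)
17: left child of 23 (depth 2)
32: left child of 38 (depth 3)
31: left child of 32 (depth 4)
59: right child of 53 (depth 3)
36: right child of 32 (depth 4)
66: right child of 62 (depth 2)
10: left child of 17 (depth 3)
67: right child of 66 (depth 3)
34: left child of 36 (depth 5)
52: left child of 53 (depth 3)
55: left child of 59 (depth 4)

Subtree rooted at 38 contains: 38, 32, 31, 36, 34 — 5 nodes.

5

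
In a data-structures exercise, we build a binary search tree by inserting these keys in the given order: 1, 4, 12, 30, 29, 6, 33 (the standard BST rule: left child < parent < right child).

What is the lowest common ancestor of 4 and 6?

4

Insert 1: tree is empty, so 1 becomes the root.
Insert 4: 4 > 1 → go right. Place as right child of 1.
Insert 12: 12 > 1 → go right; 12 > 4 → go right. Place as right child of 4.
Insert 30: 30 > 1 → go right; 30 > 4 → go right; 30 > 12 → go right. Place as right child of 12.
Insert 29: 29 > 1 → go right; 29 > 4 → go right; 29 > 12 → go right; 29 < 30 → go left. Place as left child of 30.
Insert 6: 6 > 1 → go right; 6 > 4 → go right; 6 < 12 → go left. Place as left child of 12.
Insert 33: 33 > 1 → go right; 33 > 4 → go right; 33 > 12 → go right; 33 > 30 → go right. Place as right child of 30.

Path to 4: 1 → 4
Path to 6: 1 → 4 → 12 → 6
4 lies on both paths and is an ancestor of the other node.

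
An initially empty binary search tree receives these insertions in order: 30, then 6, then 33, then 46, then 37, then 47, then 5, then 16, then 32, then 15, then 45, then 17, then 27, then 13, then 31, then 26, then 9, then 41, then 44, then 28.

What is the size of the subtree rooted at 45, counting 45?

3

Resulting structure (node: left, right):
  30: L=6, R=33
  6: L=5, R=16
  33: L=32, R=46
  46: L=37, R=47
  37: L=–, R=45
  47: L=–, R=–
  5: L=–, R=–
  16: L=15, R=17
  32: L=31, R=–
  15: L=13, R=–
  45: L=41, R=–
  17: L=–, R=27
  27: L=26, R=28
  13: L=9, R=–
  31: L=–, R=–
  26: L=–, R=–
  9: L=–, R=–
  41: L=–, R=44
  44: L=–, R=–
  28: L=–, R=–

Subtree rooted at 45 contains: 45, 41, 44 — 3 nodes.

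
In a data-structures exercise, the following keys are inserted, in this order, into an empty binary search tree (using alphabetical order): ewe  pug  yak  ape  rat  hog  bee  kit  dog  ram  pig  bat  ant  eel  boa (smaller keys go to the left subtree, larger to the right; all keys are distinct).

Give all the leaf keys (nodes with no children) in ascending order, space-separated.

ewe: root
pug: right child of ewe (depth 1)
yak: right child of pug (depth 2)
ape: left child of ewe (depth 1)
rat: left child of yak (depth 3)
hog: left child of pug (depth 2)
bee: right child of ape (depth 2)
kit: right child of hog (depth 3)
dog: right child of bee (depth 3)
ram: left child of rat (depth 4)
pig: right child of kit (depth 4)
bat: left child of bee (depth 3)
ant: left child of ape (depth 2)
eel: right child of dog (depth 4)
boa: left child of dog (depth 4)

ant bat boa eel pig ram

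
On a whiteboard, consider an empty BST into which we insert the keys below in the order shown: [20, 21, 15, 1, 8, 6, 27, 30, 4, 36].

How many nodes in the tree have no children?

2

Insert 20: tree is empty, so 20 becomes the root.
Insert 21: 21 > 20 → go right. Place as right child of 20.
Insert 15: 15 < 20 → go left. Place as left child of 20.
Insert 1: 1 < 20 → go left; 1 < 15 → go left. Place as left child of 15.
Insert 8: 8 < 20 → go left; 8 < 15 → go left; 8 > 1 → go right. Place as right child of 1.
Insert 6: 6 < 20 → go left; 6 < 15 → go left; 6 > 1 → go right; 6 < 8 → go left. Place as left child of 8.
Insert 27: 27 > 20 → go right; 27 > 21 → go right. Place as right child of 21.
Insert 30: 30 > 20 → go right; 30 > 21 → go right; 30 > 27 → go right. Place as right child of 27.
Insert 4: 4 < 20 → go left; 4 < 15 → go left; 4 > 1 → go right; 4 < 8 → go left; 4 < 6 → go left. Place as left child of 6.
Insert 36: 36 > 20 → go right; 36 > 21 → go right; 36 > 27 → go right; 36 > 30 → go right. Place as right child of 30.

Leaves: 4, 36 — 2 in total.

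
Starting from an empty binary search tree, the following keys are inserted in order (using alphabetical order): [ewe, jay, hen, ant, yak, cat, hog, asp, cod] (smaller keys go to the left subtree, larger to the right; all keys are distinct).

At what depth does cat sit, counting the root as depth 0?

Insert ewe: tree is empty, so ewe becomes the root.
Insert jay: jay > ewe → go right. Place as right child of ewe.
Insert hen: hen > ewe → go right; hen < jay → go left. Place as left child of jay.
Insert ant: ant < ewe → go left. Place as left child of ewe.
Insert yak: yak > ewe → go right; yak > jay → go right. Place as right child of jay.
Insert cat: cat < ewe → go left; cat > ant → go right. Place as right child of ant.
Insert hog: hog > ewe → go right; hog < jay → go left; hog > hen → go right. Place as right child of hen.
Insert asp: asp < ewe → go left; asp > ant → go right; asp < cat → go left. Place as left child of cat.
Insert cod: cod < ewe → go left; cod > ant → go right; cod > cat → go right. Place as right child of cat.

Path to cat: ewe → ant → cat, which is 2 edges.

2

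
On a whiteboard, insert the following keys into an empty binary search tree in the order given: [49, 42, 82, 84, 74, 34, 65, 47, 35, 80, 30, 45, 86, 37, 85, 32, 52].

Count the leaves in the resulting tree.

49: root
42: left child of 49 (depth 1)
82: right child of 49 (depth 1)
84: right child of 82 (depth 2)
74: left child of 82 (depth 2)
34: left child of 42 (depth 2)
65: left child of 74 (depth 3)
47: right child of 42 (depth 2)
35: right child of 34 (depth 3)
80: right child of 74 (depth 3)
30: left child of 34 (depth 3)
45: left child of 47 (depth 3)
86: right child of 84 (depth 3)
37: right child of 35 (depth 4)
85: left child of 86 (depth 4)
32: right child of 30 (depth 4)
52: left child of 65 (depth 4)

Leaves: 32, 37, 45, 52, 80, 85 — 6 in total.

6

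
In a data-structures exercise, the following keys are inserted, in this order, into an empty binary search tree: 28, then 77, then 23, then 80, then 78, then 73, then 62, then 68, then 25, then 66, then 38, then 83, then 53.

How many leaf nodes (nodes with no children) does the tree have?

5

28: root
77: right child of 28 (depth 1)
23: left child of 28 (depth 1)
80: right child of 77 (depth 2)
78: left child of 80 (depth 3)
73: left child of 77 (depth 2)
62: left child of 73 (depth 3)
68: right child of 62 (depth 4)
25: right child of 23 (depth 2)
66: left child of 68 (depth 5)
38: left child of 62 (depth 4)
83: right child of 80 (depth 3)
53: right child of 38 (depth 5)

Leaves: 25, 53, 66, 78, 83 — 5 in total.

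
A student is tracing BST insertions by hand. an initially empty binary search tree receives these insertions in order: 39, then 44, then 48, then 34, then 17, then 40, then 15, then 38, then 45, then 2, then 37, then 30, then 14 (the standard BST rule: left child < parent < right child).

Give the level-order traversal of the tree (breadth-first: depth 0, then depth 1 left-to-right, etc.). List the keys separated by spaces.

39 34 44 17 38 40 48 15 30 37 45 2 14

Insert 39: tree is empty, so 39 becomes the root.
Insert 44: 44 > 39 → go right. Place as right child of 39.
Insert 48: 48 > 39 → go right; 48 > 44 → go right. Place as right child of 44.
Insert 34: 34 < 39 → go left. Place as left child of 39.
Insert 17: 17 < 39 → go left; 17 < 34 → go left. Place as left child of 34.
Insert 40: 40 > 39 → go right; 40 < 44 → go left. Place as left child of 44.
Insert 15: 15 < 39 → go left; 15 < 34 → go left; 15 < 17 → go left. Place as left child of 17.
Insert 38: 38 < 39 → go left; 38 > 34 → go right. Place as right child of 34.
Insert 45: 45 > 39 → go right; 45 > 44 → go right; 45 < 48 → go left. Place as left child of 48.
Insert 2: 2 < 39 → go left; 2 < 34 → go left; 2 < 17 → go left; 2 < 15 → go left. Place as left child of 15.
Insert 37: 37 < 39 → go left; 37 > 34 → go right; 37 < 38 → go left. Place as left child of 38.
Insert 30: 30 < 39 → go left; 30 < 34 → go left; 30 > 17 → go right. Place as right child of 17.
Insert 14: 14 < 39 → go left; 14 < 34 → go left; 14 < 17 → go left; 14 < 15 → go left; 14 > 2 → go right. Place as right child of 2.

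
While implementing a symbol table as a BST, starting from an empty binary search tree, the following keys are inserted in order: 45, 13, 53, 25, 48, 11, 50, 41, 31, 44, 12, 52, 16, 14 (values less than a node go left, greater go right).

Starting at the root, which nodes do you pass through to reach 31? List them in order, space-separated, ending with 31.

45: root
13: left child of 45 (depth 1)
53: right child of 45 (depth 1)
25: right child of 13 (depth 2)
48: left child of 53 (depth 2)
11: left child of 13 (depth 2)
50: right child of 48 (depth 3)
41: right child of 25 (depth 3)
31: left child of 41 (depth 4)
44: right child of 41 (depth 4)
12: right child of 11 (depth 3)
52: right child of 50 (depth 4)
16: left child of 25 (depth 3)
14: left child of 16 (depth 4)

45 13 25 41 31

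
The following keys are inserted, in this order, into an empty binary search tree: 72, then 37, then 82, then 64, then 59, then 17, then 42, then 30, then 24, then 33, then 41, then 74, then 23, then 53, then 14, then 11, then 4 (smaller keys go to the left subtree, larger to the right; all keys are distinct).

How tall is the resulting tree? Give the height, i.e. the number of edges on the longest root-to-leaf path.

5

Insert 72: tree is empty, so 72 becomes the root.
Insert 37: 37 < 72 → go left. Place as left child of 72.
Insert 82: 82 > 72 → go right. Place as right child of 72.
Insert 64: 64 < 72 → go left; 64 > 37 → go right. Place as right child of 37.
Insert 59: 59 < 72 → go left; 59 > 37 → go right; 59 < 64 → go left. Place as left child of 64.
Insert 17: 17 < 72 → go left; 17 < 37 → go left. Place as left child of 37.
Insert 42: 42 < 72 → go left; 42 > 37 → go right; 42 < 64 → go left; 42 < 59 → go left. Place as left child of 59.
Insert 30: 30 < 72 → go left; 30 < 37 → go left; 30 > 17 → go right. Place as right child of 17.
Insert 24: 24 < 72 → go left; 24 < 37 → go left; 24 > 17 → go right; 24 < 30 → go left. Place as left child of 30.
Insert 33: 33 < 72 → go left; 33 < 37 → go left; 33 > 17 → go right; 33 > 30 → go right. Place as right child of 30.
Insert 41: 41 < 72 → go left; 41 > 37 → go right; 41 < 64 → go left; 41 < 59 → go left; 41 < 42 → go left. Place as left child of 42.
Insert 74: 74 > 72 → go right; 74 < 82 → go left. Place as left child of 82.
Insert 23: 23 < 72 → go left; 23 < 37 → go left; 23 > 17 → go right; 23 < 30 → go left; 23 < 24 → go left. Place as left child of 24.
Insert 53: 53 < 72 → go left; 53 > 37 → go right; 53 < 64 → go left; 53 < 59 → go left; 53 > 42 → go right. Place as right child of 42.
Insert 14: 14 < 72 → go left; 14 < 37 → go left; 14 < 17 → go left. Place as left child of 17.
Insert 11: 11 < 72 → go left; 11 < 37 → go left; 11 < 17 → go left; 11 < 14 → go left. Place as left child of 14.
Insert 4: 4 < 72 → go left; 4 < 37 → go left; 4 < 17 → go left; 4 < 14 → go left; 4 < 11 → go left. Place as left child of 11.

The deepest node is 41 at depth 5.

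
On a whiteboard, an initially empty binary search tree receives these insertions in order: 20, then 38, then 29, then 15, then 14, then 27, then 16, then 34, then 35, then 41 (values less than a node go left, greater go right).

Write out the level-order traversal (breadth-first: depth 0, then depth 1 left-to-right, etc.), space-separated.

Resulting structure (node: left, right):
  20: L=15, R=38
  38: L=29, R=41
  29: L=27, R=34
  15: L=14, R=16
  14: L=–, R=–
  27: L=–, R=–
  16: L=–, R=–
  34: L=–, R=35
  35: L=–, R=–
  41: L=–, R=–

20 15 38 14 16 29 41 27 34 35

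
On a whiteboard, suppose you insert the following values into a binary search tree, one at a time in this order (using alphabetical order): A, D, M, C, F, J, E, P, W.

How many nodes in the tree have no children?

4

Insert A: tree is empty, so A becomes the root.
Insert D: D > A → go right. Place as right child of A.
Insert M: M > A → go right; M > D → go right. Place as right child of D.
Insert C: C > A → go right; C < D → go left. Place as left child of D.
Insert F: F > A → go right; F > D → go right; F < M → go left. Place as left child of M.
Insert J: J > A → go right; J > D → go right; J < M → go left; J > F → go right. Place as right child of F.
Insert E: E > A → go right; E > D → go right; E < M → go left; E < F → go left. Place as left child of F.
Insert P: P > A → go right; P > D → go right; P > M → go right. Place as right child of M.
Insert W: W > A → go right; W > D → go right; W > M → go right; W > P → go right. Place as right child of P.

Leaves: C, E, J, W — 4 in total.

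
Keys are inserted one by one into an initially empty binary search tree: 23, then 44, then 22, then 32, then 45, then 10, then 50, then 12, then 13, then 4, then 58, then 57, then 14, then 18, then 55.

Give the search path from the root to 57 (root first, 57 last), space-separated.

23 44 45 50 58 57

Insert 23: tree is empty, so 23 becomes the root.
Insert 44: 44 > 23 → go right. Place as right child of 23.
Insert 22: 22 < 23 → go left. Place as left child of 23.
Insert 32: 32 > 23 → go right; 32 < 44 → go left. Place as left child of 44.
Insert 45: 45 > 23 → go right; 45 > 44 → go right. Place as right child of 44.
Insert 10: 10 < 23 → go left; 10 < 22 → go left. Place as left child of 22.
Insert 50: 50 > 23 → go right; 50 > 44 → go right; 50 > 45 → go right. Place as right child of 45.
Insert 12: 12 < 23 → go left; 12 < 22 → go left; 12 > 10 → go right. Place as right child of 10.
Insert 13: 13 < 23 → go left; 13 < 22 → go left; 13 > 10 → go right; 13 > 12 → go right. Place as right child of 12.
Insert 4: 4 < 23 → go left; 4 < 22 → go left; 4 < 10 → go left. Place as left child of 10.
Insert 58: 58 > 23 → go right; 58 > 44 → go right; 58 > 45 → go right; 58 > 50 → go right. Place as right child of 50.
Insert 57: 57 > 23 → go right; 57 > 44 → go right; 57 > 45 → go right; 57 > 50 → go right; 57 < 58 → go left. Place as left child of 58.
Insert 14: 14 < 23 → go left; 14 < 22 → go left; 14 > 10 → go right; 14 > 12 → go right; 14 > 13 → go right. Place as right child of 13.
Insert 18: 18 < 23 → go left; 18 < 22 → go left; 18 > 10 → go right; 18 > 12 → go right; 18 > 13 → go right; 18 > 14 → go right. Place as right child of 14.
Insert 55: 55 > 23 → go right; 55 > 44 → go right; 55 > 45 → go right; 55 > 50 → go right; 55 < 58 → go left; 55 < 57 → go left. Place as left child of 57.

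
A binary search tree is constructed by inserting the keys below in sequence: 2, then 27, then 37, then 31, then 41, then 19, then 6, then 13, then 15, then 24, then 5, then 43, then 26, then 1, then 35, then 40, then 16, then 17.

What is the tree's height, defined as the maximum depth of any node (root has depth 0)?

7

2: root
27: right child of 2 (depth 1)
37: right child of 27 (depth 2)
31: left child of 37 (depth 3)
41: right child of 37 (depth 3)
19: left child of 27 (depth 2)
6: left child of 19 (depth 3)
13: right child of 6 (depth 4)
15: right child of 13 (depth 5)
24: right child of 19 (depth 3)
5: left child of 6 (depth 4)
43: right child of 41 (depth 4)
26: right child of 24 (depth 4)
1: left child of 2 (depth 1)
35: right child of 31 (depth 4)
40: left child of 41 (depth 4)
16: right child of 15 (depth 6)
17: right child of 16 (depth 7)

The deepest node is 17 at depth 7.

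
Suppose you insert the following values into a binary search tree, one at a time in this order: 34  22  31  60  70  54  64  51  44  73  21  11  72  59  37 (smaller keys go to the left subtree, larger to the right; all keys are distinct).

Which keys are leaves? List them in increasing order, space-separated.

11 31 37 59 64 72

Insert 34: tree is empty, so 34 becomes the root.
Insert 22: 22 < 34 → go left. Place as left child of 34.
Insert 31: 31 < 34 → go left; 31 > 22 → go right. Place as right child of 22.
Insert 60: 60 > 34 → go right. Place as right child of 34.
Insert 70: 70 > 34 → go right; 70 > 60 → go right. Place as right child of 60.
Insert 54: 54 > 34 → go right; 54 < 60 → go left. Place as left child of 60.
Insert 64: 64 > 34 → go right; 64 > 60 → go right; 64 < 70 → go left. Place as left child of 70.
Insert 51: 51 > 34 → go right; 51 < 60 → go left; 51 < 54 → go left. Place as left child of 54.
Insert 44: 44 > 34 → go right; 44 < 60 → go left; 44 < 54 → go left; 44 < 51 → go left. Place as left child of 51.
Insert 73: 73 > 34 → go right; 73 > 60 → go right; 73 > 70 → go right. Place as right child of 70.
Insert 21: 21 < 34 → go left; 21 < 22 → go left. Place as left child of 22.
Insert 11: 11 < 34 → go left; 11 < 22 → go left; 11 < 21 → go left. Place as left child of 21.
Insert 72: 72 > 34 → go right; 72 > 60 → go right; 72 > 70 → go right; 72 < 73 → go left. Place as left child of 73.
Insert 59: 59 > 34 → go right; 59 < 60 → go left; 59 > 54 → go right. Place as right child of 54.
Insert 37: 37 > 34 → go right; 37 < 60 → go left; 37 < 54 → go left; 37 < 51 → go left; 37 < 44 → go left. Place as left child of 44.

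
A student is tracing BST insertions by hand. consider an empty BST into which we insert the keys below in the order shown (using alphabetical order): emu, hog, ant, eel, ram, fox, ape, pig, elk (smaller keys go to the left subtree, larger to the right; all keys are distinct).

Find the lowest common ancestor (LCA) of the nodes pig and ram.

emu: root
hog: right child of emu (depth 1)
ant: left child of emu (depth 1)
eel: right child of ant (depth 2)
ram: right child of hog (depth 2)
fox: left child of hog (depth 2)
ape: left child of eel (depth 3)
pig: left child of ram (depth 3)
elk: right child of eel (depth 3)

Path to pig: emu → hog → ram → pig
Path to ram: emu → hog → ram
ram lies on both paths and is an ancestor of the other node.

ram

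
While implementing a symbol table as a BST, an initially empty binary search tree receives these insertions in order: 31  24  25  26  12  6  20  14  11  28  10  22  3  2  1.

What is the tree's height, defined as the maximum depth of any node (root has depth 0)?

6

31: root
24: left child of 31 (depth 1)
25: right child of 24 (depth 2)
26: right child of 25 (depth 3)
12: left child of 24 (depth 2)
6: left child of 12 (depth 3)
20: right child of 12 (depth 3)
14: left child of 20 (depth 4)
11: right child of 6 (depth 4)
28: right child of 26 (depth 4)
10: left child of 11 (depth 5)
22: right child of 20 (depth 4)
3: left child of 6 (depth 4)
2: left child of 3 (depth 5)
1: left child of 2 (depth 6)

The deepest node is 1 at depth 6.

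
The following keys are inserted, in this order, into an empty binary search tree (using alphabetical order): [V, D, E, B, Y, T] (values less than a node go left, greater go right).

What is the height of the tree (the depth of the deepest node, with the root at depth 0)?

Resulting structure (node: left, right):
  V: L=D, R=Y
  D: L=B, R=E
  E: L=–, R=T
  B: L=–, R=–
  Y: L=–, R=–
  T: L=–, R=–

The deepest node is T at depth 3.

3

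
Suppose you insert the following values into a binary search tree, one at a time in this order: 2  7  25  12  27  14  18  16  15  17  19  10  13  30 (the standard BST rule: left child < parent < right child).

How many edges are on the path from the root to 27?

3

Resulting structure (node: left, right):
  2: L=–, R=7
  7: L=–, R=25
  25: L=12, R=27
  12: L=10, R=14
  27: L=–, R=30
  14: L=13, R=18
  18: L=16, R=19
  16: L=15, R=17
  15: L=–, R=–
  17: L=–, R=–
  19: L=–, R=–
  10: L=–, R=–
  13: L=–, R=–
  30: L=–, R=–

Path to 27: 2 → 7 → 25 → 27, which is 3 edges.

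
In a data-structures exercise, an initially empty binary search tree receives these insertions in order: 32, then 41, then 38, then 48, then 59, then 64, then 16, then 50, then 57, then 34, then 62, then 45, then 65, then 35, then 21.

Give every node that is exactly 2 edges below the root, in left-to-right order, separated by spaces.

21 38 48

32: root
41: right child of 32 (depth 1)
38: left child of 41 (depth 2)
48: right child of 41 (depth 2)
59: right child of 48 (depth 3)
64: right child of 59 (depth 4)
16: left child of 32 (depth 1)
50: left child of 59 (depth 4)
57: right child of 50 (depth 5)
34: left child of 38 (depth 3)
62: left child of 64 (depth 5)
45: left child of 48 (depth 3)
65: right child of 64 (depth 5)
35: right child of 34 (depth 4)
21: right child of 16 (depth 2)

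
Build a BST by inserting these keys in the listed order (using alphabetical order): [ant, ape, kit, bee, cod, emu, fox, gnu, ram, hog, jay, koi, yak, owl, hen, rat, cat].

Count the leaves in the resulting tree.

Insert ant: tree is empty, so ant becomes the root.
Insert ape: ape > ant → go right. Place as right child of ant.
Insert kit: kit > ant → go right; kit > ape → go right. Place as right child of ape.
Insert bee: bee > ant → go right; bee > ape → go right; bee < kit → go left. Place as left child of kit.
Insert cod: cod > ant → go right; cod > ape → go right; cod < kit → go left; cod > bee → go right. Place as right child of bee.
Insert emu: emu > ant → go right; emu > ape → go right; emu < kit → go left; emu > bee → go right; emu > cod → go right. Place as right child of cod.
Insert fox: fox > ant → go right; fox > ape → go right; fox < kit → go left; fox > bee → go right; fox > cod → go right; fox > emu → go right. Place as right child of emu.
Insert gnu: gnu > ant → go right; gnu > ape → go right; gnu < kit → go left; gnu > bee → go right; gnu > cod → go right; gnu > emu → go right; gnu > fox → go right. Place as right child of fox.
Insert ram: ram > ant → go right; ram > ape → go right; ram > kit → go right. Place as right child of kit.
Insert hog: hog > ant → go right; hog > ape → go right; hog < kit → go left; hog > bee → go right; hog > cod → go right; hog > emu → go right; hog > fox → go right; hog > gnu → go right. Place as right child of gnu.
Insert jay: jay > ant → go right; jay > ape → go right; jay < kit → go left; jay > bee → go right; jay > cod → go right; jay > emu → go right; jay > fox → go right; jay > gnu → go right; jay > hog → go right. Place as right child of hog.
Insert koi: koi > ant → go right; koi > ape → go right; koi > kit → go right; koi < ram → go left. Place as left child of ram.
Insert yak: yak > ant → go right; yak > ape → go right; yak > kit → go right; yak > ram → go right. Place as right child of ram.
Insert owl: owl > ant → go right; owl > ape → go right; owl > kit → go right; owl < ram → go left; owl > koi → go right. Place as right child of koi.
Insert hen: hen > ant → go right; hen > ape → go right; hen < kit → go left; hen > bee → go right; hen > cod → go right; hen > emu → go right; hen > fox → go right; hen > gnu → go right; hen < hog → go left. Place as left child of hog.
Insert rat: rat > ant → go right; rat > ape → go right; rat > kit → go right; rat > ram → go right; rat < yak → go left. Place as left child of yak.
Insert cat: cat > ant → go right; cat > ape → go right; cat < kit → go left; cat > bee → go right; cat < cod → go left. Place as left child of cod.

Leaves: cat, hen, jay, owl, rat — 5 in total.

5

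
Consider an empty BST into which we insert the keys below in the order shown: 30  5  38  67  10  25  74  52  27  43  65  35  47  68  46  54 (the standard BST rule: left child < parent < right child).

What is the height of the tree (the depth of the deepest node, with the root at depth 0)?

Resulting structure (node: left, right):
  30: L=5, R=38
  5: L=–, R=10
  38: L=35, R=67
  67: L=52, R=74
  10: L=–, R=25
  25: L=–, R=27
  74: L=68, R=–
  52: L=43, R=65
  27: L=–, R=–
  43: L=–, R=47
  65: L=54, R=–
  35: L=–, R=–
  47: L=46, R=–
  68: L=–, R=–
  46: L=–, R=–
  54: L=–, R=–

The deepest node is 46 at depth 6.

6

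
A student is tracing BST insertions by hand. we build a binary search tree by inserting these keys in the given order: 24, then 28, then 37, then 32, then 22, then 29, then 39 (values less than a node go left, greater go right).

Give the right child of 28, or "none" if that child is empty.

37

Resulting structure (node: left, right):
  24: L=22, R=28
  28: L=–, R=37
  37: L=32, R=39
  32: L=29, R=–
  22: L=–, R=–
  29: L=–, R=–
  39: L=–, R=–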